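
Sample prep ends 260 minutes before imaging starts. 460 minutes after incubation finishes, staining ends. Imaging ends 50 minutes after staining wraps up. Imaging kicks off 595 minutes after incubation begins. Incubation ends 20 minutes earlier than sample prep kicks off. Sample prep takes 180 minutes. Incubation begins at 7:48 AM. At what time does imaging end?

Imaging starts at 7:48 AM + 595 min = 5:43 PM.
Sample prep ends at 5:43 PM − 260 min = 1:23 PM.
Sample prep starts at 1:23 PM − 180 min = 10:23 AM.
Incubation ends at 10:23 AM − 20 min = 10:03 AM.
Staining ends at 10:03 AM + 460 min = 5:43 PM.
Imaging ends at 5:43 PM + 50 min = 6:33 PM.

6:33 PM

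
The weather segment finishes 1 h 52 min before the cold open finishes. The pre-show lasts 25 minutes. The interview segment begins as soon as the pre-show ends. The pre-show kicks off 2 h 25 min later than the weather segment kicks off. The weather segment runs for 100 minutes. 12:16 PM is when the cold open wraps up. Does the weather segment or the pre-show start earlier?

the weather segment

The weather segment ends at 12:16 PM − 112 min = 10:24 AM.
The weather segment starts at 10:24 AM − 100 min = 8:44 AM.
The pre-show starts at 8:44 AM + 145 min = 11:09 AM.
The weather segment starts at 8:44 AM and the pre-show starts at 11:09 AM, so the weather segment is first.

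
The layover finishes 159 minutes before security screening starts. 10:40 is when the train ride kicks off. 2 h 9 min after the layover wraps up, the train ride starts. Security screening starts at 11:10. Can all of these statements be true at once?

Yes

The layover ends at 11:10 − 159 min = 08:31.
The train ride starts at 08:31 + 129 min = 10:40.
That matches the stated 10:40, so the schedule is consistent.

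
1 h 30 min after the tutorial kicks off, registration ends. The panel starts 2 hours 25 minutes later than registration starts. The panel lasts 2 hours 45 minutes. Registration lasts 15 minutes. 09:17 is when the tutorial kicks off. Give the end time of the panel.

15:42

Registration ends at 09:17 + 90 min = 10:47.
Registration starts at 10:47 − 15 min = 10:32.
The panel starts at 10:32 + 145 min = 12:57.
The panel ends at 12:57 + 165 min = 15:42.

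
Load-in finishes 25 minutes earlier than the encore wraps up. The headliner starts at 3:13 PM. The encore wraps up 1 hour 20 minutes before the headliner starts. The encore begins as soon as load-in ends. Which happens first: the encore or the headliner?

The encore ends at 3:13 PM − 80 min = 1:53 PM.
Load-in ends at 1:53 PM − 25 min = 1:28 PM.
So the encore starts at 1:28 PM.
The encore starts at 1:28 PM and the headliner starts at 3:13 PM, so the encore is first.

the encore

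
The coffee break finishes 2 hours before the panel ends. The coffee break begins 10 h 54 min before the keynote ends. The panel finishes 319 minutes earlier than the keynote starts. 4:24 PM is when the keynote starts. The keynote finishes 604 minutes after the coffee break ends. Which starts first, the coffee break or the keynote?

The panel ends at 4:24 PM − 319 min = 11:05 AM.
The coffee break ends at 11:05 AM − 120 min = 9:05 AM.
The keynote ends at 9:05 AM + 604 min = 7:09 PM.
The coffee break starts at 7:09 PM − 654 min = 8:15 AM.
The coffee break starts at 8:15 AM and the keynote starts at 4:24 PM, so the coffee break is first.

the coffee break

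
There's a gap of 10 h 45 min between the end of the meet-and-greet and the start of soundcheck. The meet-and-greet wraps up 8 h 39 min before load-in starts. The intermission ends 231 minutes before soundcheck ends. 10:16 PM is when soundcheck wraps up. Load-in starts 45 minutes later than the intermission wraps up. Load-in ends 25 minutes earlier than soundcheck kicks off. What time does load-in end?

8:51 PM

The intermission ends at 10:16 PM − 231 min = 6:25 PM.
Load-in starts at 6:25 PM + 45 min = 7:10 PM.
The meet-and-greet ends at 7:10 PM − 519 min = 10:31 AM.
Soundcheck starts at 10:31 AM + 645 min = 9:16 PM.
Load-in ends at 9:16 PM − 25 min = 8:51 PM.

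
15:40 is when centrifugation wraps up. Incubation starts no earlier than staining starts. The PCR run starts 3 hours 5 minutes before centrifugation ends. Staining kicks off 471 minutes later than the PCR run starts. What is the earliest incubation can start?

The PCR run starts at 15:40 − 185 min = 12:35.
Staining starts at 12:35 + 471 min = 20:26.
Incubation is bounded by staining, so the earliest it can start is 20:26.

20:26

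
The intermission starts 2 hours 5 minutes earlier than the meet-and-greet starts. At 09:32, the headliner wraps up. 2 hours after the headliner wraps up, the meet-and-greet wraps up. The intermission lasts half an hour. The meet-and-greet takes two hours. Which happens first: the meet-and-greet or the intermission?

the intermission

The meet-and-greet ends at 09:32 + 120 min = 11:32.
The meet-and-greet starts at 11:32 − 120 min = 09:32.
The intermission starts at 09:32 − 125 min = 07:27.
The meet-and-greet starts at 09:32 and the intermission starts at 07:27, so the intermission is first.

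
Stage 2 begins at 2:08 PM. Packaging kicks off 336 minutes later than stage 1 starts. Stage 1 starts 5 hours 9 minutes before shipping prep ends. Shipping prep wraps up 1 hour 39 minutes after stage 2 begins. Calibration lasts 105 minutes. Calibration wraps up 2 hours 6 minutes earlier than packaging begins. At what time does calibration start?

Shipping prep ends at 2:08 PM + 99 min = 3:47 PM.
Stage 1 starts at 3:47 PM − 309 min = 10:38 AM.
Packaging starts at 10:38 AM + 336 min = 4:14 PM.
Calibration ends at 4:14 PM − 126 min = 2:08 PM.
Calibration starts at 2:08 PM − 105 min = 12:23 PM.

12:23 PM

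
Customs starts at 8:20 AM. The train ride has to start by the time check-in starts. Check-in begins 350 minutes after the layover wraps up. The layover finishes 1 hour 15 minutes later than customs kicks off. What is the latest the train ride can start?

The layover ends at 8:20 AM + 75 min = 9:35 AM.
Check-in starts at 9:35 AM + 350 min = 3:25 PM.
The train ride is bounded by check-in, so the latest it can start is 3:25 PM.

3:25 PM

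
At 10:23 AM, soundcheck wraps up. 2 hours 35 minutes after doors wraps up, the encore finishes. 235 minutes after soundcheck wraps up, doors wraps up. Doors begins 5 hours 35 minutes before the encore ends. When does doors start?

11:18 AM

Doors ends at 10:23 AM + 235 min = 2:18 PM.
The encore ends at 2:18 PM + 155 min = 4:53 PM.
Doors starts at 4:53 PM − 335 min = 11:18 AM.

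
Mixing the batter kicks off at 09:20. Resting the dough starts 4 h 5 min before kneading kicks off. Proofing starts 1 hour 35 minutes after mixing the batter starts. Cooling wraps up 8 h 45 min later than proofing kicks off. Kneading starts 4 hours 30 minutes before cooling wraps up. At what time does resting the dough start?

11:05

Proofing starts at 09:20 + 95 min = 10:55.
Cooling ends at 10:55 + 525 min = 19:40.
Kneading starts at 19:40 − 270 min = 15:10.
Resting the dough starts at 15:10 − 245 min = 11:05.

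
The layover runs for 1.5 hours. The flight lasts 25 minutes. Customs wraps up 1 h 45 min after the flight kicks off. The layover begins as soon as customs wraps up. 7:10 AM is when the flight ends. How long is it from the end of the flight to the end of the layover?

170 minutes

The flight starts at 7:10 AM − 25 min = 6:45 AM.
Customs ends at 6:45 AM + 105 min = 8:30 AM.
So the layover starts at 8:30 AM.
The layover ends at 8:30 AM + 90 min = 10:00 AM.
From 7:10 AM to 10:00 AM is 170 minutes.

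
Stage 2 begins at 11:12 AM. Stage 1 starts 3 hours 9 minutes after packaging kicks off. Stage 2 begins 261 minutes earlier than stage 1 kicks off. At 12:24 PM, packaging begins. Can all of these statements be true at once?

Yes

Stage 1 starts at 12:24 PM + 189 min = 3:33 PM.
Stage 2 starts at 3:33 PM − 261 min = 11:12 AM.
That matches the stated 11:12 AM, so the schedule is consistent.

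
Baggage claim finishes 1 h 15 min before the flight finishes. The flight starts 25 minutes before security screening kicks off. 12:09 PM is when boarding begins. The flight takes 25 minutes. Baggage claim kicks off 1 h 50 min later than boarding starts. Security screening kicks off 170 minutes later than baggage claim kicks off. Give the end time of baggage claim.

3:34 PM

Baggage claim starts at 12:09 PM + 110 min = 1:59 PM.
Security screening starts at 1:59 PM + 170 min = 4:49 PM.
The flight starts at 4:49 PM − 25 min = 4:24 PM.
The flight ends at 4:24 PM + 25 min = 4:49 PM.
Baggage claim ends at 4:49 PM − 75 min = 3:34 PM.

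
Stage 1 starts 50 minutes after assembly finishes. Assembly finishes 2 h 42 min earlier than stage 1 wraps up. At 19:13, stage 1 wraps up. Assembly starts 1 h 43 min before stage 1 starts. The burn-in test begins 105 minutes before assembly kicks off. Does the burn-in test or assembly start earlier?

the burn-in test

Assembly ends at 19:13 − 162 min = 16:31.
Stage 1 starts at 16:31 + 50 min = 17:21.
Assembly starts at 17:21 − 103 min = 15:38.
The burn-in test starts at 15:38 − 105 min = 13:53.
The burn-in test starts at 13:53 and assembly starts at 15:38, so the burn-in test is first.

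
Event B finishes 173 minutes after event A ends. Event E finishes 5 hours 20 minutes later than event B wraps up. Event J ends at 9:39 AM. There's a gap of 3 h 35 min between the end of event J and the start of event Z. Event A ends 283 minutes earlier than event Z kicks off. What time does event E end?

Event Z starts at 9:39 AM + 215 min = 1:14 PM.
Event A ends at 1:14 PM − 283 min = 8:31 AM.
Event B ends at 8:31 AM + 173 min = 11:24 AM.
Event E ends at 11:24 AM + 320 min = 4:44 PM.

4:44 PM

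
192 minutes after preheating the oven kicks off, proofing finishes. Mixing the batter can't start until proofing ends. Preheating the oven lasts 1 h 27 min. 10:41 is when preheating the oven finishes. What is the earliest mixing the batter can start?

12:26

Preheating the oven starts at 10:41 − 87 min = 09:14.
Proofing ends at 09:14 + 192 min = 12:26.
Mixing the batter is bounded by proofing, so the earliest it can start is 12:26.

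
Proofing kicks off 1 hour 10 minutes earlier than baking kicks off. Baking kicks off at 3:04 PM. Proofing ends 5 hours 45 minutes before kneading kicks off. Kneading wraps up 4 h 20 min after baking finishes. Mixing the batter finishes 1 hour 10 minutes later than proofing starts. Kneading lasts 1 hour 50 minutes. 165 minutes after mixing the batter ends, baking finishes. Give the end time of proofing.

2:34 PM

Proofing starts at 3:04 PM − 70 min = 1:54 PM.
Mixing the batter ends at 1:54 PM + 70 min = 3:04 PM.
Baking ends at 3:04 PM + 165 min = 5:49 PM.
Kneading ends at 5:49 PM + 260 min = 10:09 PM.
Kneading starts at 10:09 PM − 110 min = 8:19 PM.
Proofing ends at 8:19 PM − 345 min = 2:34 PM.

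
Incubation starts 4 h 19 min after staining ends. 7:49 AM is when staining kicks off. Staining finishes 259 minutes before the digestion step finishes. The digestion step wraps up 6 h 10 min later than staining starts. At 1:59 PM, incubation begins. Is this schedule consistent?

The digestion step ends at 7:49 AM + 370 min = 1:59 PM.
Staining ends at 1:59 PM − 259 min = 9:40 AM.
Incubation starts at 9:40 AM + 259 min = 1:59 PM.
That matches the stated 1:59 PM, so the schedule is consistent.

Yes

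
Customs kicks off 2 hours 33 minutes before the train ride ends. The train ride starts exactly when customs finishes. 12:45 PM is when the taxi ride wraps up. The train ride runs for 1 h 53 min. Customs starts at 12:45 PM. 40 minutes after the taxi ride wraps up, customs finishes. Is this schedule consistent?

Yes

Customs ends at 12:45 PM + 40 min = 1:25 PM.
So the train ride starts at 1:25 PM.
The train ride ends at 1:25 PM + 113 min = 3:18 PM.
Customs starts at 3:18 PM − 153 min = 12:45 PM.
That matches the stated 12:45 PM, so the schedule is consistent.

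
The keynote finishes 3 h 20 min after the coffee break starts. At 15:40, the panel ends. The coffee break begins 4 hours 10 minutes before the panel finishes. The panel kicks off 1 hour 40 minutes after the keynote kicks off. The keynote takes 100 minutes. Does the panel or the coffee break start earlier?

The coffee break starts at 15:40 − 250 min = 11:30.
The keynote ends at 11:30 + 200 min = 14:50.
The keynote starts at 14:50 − 100 min = 13:10.
The panel starts at 13:10 + 100 min = 14:50.
The panel starts at 14:50 and the coffee break starts at 11:30, so the coffee break is first.

the coffee break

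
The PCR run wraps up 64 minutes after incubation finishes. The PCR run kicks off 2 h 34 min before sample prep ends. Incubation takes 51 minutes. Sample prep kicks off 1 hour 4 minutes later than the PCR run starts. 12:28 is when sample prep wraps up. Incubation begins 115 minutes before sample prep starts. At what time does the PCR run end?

The PCR run starts at 12:28 − 154 min = 09:54.
Sample prep starts at 09:54 + 64 min = 10:58.
Incubation starts at 10:58 − 115 min = 09:03.
Incubation ends at 09:03 + 51 min = 09:54.
The PCR run ends at 09:54 + 64 min = 10:58.

10:58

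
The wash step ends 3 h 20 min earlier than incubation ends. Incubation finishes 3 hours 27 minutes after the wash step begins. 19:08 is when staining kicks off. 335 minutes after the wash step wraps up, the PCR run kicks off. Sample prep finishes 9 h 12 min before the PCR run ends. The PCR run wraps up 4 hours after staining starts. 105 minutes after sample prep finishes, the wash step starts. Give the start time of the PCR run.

The PCR run ends at 19:08 + 240 min = 23:08.
Sample prep ends at 23:08 − 552 min = 13:56.
The wash step starts at 13:56 + 105 min = 15:41.
Incubation ends at 15:41 + 207 min = 19:08.
The wash step ends at 19:08 − 200 min = 15:48.
The PCR run starts at 15:48 + 335 min = 21:23.

21:23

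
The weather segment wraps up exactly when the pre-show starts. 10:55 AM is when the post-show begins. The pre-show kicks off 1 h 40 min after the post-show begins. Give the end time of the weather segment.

The pre-show starts at 10:55 AM + 100 min = 12:35 PM.
So the weather segment ends at 12:35 PM.

12:35 PM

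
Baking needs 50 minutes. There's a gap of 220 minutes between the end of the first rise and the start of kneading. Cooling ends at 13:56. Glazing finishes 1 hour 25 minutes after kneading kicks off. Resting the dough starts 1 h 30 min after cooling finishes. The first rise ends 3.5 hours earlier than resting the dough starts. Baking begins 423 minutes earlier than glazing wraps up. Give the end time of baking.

10:48

Resting the dough starts at 13:56 + 90 min = 15:26.
The first rise ends at 15:26 − 210 min = 11:56.
Kneading starts at 11:56 + 220 min = 15:36.
Glazing ends at 15:36 + 85 min = 17:01.
Baking starts at 17:01 − 423 min = 09:58.
Baking ends at 09:58 + 50 min = 10:48.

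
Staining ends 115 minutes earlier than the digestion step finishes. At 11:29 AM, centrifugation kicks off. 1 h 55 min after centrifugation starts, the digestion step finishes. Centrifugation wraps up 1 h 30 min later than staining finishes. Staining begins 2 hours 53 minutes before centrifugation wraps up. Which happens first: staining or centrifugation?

The digestion step ends at 11:29 AM + 115 min = 1:24 PM.
Staining ends at 1:24 PM − 115 min = 11:29 AM.
Centrifugation ends at 11:29 AM + 90 min = 12:59 PM.
Staining starts at 12:59 PM − 173 min = 10:06 AM.
Staining starts at 10:06 AM and centrifugation starts at 11:29 AM, so staining is first.

staining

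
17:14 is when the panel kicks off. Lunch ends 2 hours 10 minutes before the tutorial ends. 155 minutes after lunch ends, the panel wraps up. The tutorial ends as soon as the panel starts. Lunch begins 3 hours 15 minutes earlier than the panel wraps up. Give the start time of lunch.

The tutorial ends at 17:14.
Lunch ends at 17:14 − 130 min = 15:04.
The panel ends at 15:04 + 155 min = 17:39.
Lunch starts at 17:39 − 195 min = 14:24.

14:24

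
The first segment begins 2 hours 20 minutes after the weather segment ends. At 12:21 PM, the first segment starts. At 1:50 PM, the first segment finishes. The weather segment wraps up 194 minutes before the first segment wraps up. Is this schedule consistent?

No

The weather segment ends at 1:50 PM − 194 min = 10:36 AM.
The first segment starts at 10:36 AM + 140 min = 12:56 PM.
But the first segment is also said to start at 12:21 PM — a 35-minute conflict.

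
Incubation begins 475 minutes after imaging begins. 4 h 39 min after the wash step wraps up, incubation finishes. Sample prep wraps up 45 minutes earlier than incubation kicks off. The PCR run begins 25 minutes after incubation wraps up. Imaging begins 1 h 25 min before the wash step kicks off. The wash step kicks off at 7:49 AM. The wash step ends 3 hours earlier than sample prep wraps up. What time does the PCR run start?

Imaging starts at 7:49 AM − 85 min = 6:24 AM.
Incubation starts at 6:24 AM + 475 min = 2:19 PM.
Sample prep ends at 2:19 PM − 45 min = 1:34 PM.
The wash step ends at 1:34 PM − 180 min = 10:34 AM.
Incubation ends at 10:34 AM + 279 min = 3:13 PM.
The PCR run starts at 3:13 PM + 25 min = 3:38 PM.

3:38 PM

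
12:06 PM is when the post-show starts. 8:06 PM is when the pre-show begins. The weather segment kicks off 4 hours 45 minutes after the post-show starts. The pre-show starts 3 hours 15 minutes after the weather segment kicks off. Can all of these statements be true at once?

Yes

The weather segment starts at 12:06 PM + 285 min = 4:51 PM.
The pre-show starts at 4:51 PM + 195 min = 8:06 PM.
That matches the stated 8:06 PM, so the schedule is consistent.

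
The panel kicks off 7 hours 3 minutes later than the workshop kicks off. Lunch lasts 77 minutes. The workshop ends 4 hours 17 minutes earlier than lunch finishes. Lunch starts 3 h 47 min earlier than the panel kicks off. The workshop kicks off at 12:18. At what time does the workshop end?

The panel starts at 12:18 + 423 min = 19:21.
Lunch starts at 19:21 − 227 min = 15:34.
Lunch ends at 15:34 + 77 min = 16:51.
The workshop ends at 16:51 − 257 min = 12:34.

12:34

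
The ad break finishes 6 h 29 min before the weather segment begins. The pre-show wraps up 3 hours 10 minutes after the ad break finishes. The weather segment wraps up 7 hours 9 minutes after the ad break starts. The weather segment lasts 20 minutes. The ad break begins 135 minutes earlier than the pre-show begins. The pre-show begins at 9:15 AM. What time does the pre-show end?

10:30 AM

The ad break starts at 9:15 AM − 135 min = 7:00 AM.
The weather segment ends at 7:00 AM + 429 min = 2:09 PM.
The weather segment starts at 2:09 PM − 20 min = 1:49 PM.
The ad break ends at 1:49 PM − 389 min = 7:20 AM.
The pre-show ends at 7:20 AM + 190 min = 10:30 AM.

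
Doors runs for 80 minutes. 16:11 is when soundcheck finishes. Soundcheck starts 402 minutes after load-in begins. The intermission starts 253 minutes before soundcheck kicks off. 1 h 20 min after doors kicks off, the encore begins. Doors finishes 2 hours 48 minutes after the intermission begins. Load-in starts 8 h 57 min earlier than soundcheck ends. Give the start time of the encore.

Load-in starts at 16:11 − 537 min = 07:14.
Soundcheck starts at 07:14 + 402 min = 13:56.
The intermission starts at 13:56 − 253 min = 09:43.
Doors ends at 09:43 + 168 min = 12:31.
Doors starts at 12:31 − 80 min = 11:11.
The encore starts at 11:11 + 80 min = 12:31.

12:31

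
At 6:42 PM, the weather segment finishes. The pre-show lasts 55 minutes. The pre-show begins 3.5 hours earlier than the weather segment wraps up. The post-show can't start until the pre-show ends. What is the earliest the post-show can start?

4:07 PM

The pre-show starts at 6:42 PM − 210 min = 3:12 PM.
The pre-show ends at 3:12 PM + 55 min = 4:07 PM.
The post-show is bounded by the pre-show, so the earliest it can start is 4:07 PM.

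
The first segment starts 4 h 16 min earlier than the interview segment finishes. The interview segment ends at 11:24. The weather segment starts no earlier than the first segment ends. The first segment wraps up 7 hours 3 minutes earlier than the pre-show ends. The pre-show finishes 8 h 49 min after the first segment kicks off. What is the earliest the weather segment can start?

The first segment starts at 11:24 − 256 min = 07:08.
The pre-show ends at 07:08 + 529 min = 15:57.
The first segment ends at 15:57 − 423 min = 08:54.
The weather segment is bounded by the first segment, so the earliest it can start is 08:54.

08:54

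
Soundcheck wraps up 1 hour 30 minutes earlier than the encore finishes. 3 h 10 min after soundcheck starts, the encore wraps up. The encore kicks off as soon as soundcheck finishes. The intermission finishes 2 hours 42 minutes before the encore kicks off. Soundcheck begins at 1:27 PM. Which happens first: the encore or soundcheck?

soundcheck

The encore ends at 1:27 PM + 190 min = 4:37 PM.
Soundcheck ends at 4:37 PM − 90 min = 3:07 PM.
So the encore starts at 3:07 PM.
The encore starts at 3:07 PM and soundcheck starts at 1:27 PM, so soundcheck is first.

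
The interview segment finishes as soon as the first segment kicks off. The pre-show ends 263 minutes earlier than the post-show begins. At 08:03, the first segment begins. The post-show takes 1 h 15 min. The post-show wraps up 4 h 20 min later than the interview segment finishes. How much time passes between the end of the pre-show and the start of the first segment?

The interview segment ends at 08:03.
The post-show ends at 08:03 + 260 min = 12:23.
The post-show starts at 12:23 − 75 min = 11:08.
The pre-show ends at 11:08 − 263 min = 06:45.
From 06:45 to 08:03 is 1 h 18 min.

1 h 18 min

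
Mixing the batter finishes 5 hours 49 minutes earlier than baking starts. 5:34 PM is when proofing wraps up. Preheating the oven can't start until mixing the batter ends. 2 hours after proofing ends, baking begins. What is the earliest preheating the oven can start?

1:45 PM

Baking starts at 5:34 PM + 120 min = 7:34 PM.
Mixing the batter ends at 7:34 PM − 349 min = 1:45 PM.
Preheating the oven is bounded by mixing the batter, so the earliest it can start is 1:45 PM.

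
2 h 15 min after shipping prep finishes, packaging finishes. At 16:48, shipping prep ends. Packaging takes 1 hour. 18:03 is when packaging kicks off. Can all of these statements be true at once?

Yes

Packaging ends at 16:48 + 135 min = 19:03.
Packaging starts at 19:03 − 60 min = 18:03.
That matches the stated 18:03, so the schedule is consistent.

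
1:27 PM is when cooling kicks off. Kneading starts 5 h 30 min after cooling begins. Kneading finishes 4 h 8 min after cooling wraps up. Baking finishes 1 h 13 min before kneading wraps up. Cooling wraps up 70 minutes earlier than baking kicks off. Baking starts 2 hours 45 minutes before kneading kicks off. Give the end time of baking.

Kneading starts at 1:27 PM + 330 min = 6:57 PM.
Baking starts at 6:57 PM − 165 min = 4:12 PM.
Cooling ends at 4:12 PM − 70 min = 3:02 PM.
Kneading ends at 3:02 PM + 248 min = 7:10 PM.
Baking ends at 7:10 PM − 73 min = 5:57 PM.

5:57 PM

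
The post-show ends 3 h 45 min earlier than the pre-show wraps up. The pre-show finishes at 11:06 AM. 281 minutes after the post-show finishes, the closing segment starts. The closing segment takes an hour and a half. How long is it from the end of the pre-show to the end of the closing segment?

The post-show ends at 11:06 AM − 225 min = 7:21 AM.
The closing segment starts at 7:21 AM + 281 min = 12:02 PM.
The closing segment ends at 12:02 PM + 90 min = 1:32 PM.
From 11:06 AM to 1:32 PM is 146 minutes.

146 minutes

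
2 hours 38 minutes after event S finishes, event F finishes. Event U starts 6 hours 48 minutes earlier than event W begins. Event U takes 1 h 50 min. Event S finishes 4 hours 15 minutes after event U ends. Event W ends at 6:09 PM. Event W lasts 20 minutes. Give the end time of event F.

7:44 PM

Event W starts at 6:09 PM − 20 min = 5:49 PM.
Event U starts at 5:49 PM − 408 min = 11:01 AM.
Event U ends at 11:01 AM + 110 min = 12:51 PM.
Event S ends at 12:51 PM + 255 min = 5:06 PM.
Event F ends at 5:06 PM + 158 min = 7:44 PM.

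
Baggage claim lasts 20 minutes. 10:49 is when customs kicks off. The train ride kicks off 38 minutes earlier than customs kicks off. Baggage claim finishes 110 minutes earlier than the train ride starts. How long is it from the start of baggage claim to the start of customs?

The train ride starts at 10:49 − 38 min = 10:11.
Baggage claim ends at 10:11 − 110 min = 08:21.
Baggage claim starts at 08:21 − 20 min = 08:01.
From 08:01 to 10:49 is 168 minutes.

168 minutes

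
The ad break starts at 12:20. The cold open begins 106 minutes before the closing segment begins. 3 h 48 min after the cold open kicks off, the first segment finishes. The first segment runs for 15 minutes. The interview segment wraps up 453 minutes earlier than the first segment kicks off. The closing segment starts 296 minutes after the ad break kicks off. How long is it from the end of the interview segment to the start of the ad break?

The closing segment starts at 12:20 + 296 min = 17:16.
The cold open starts at 17:16 − 106 min = 15:30.
The first segment ends at 15:30 + 228 min = 19:18.
The first segment starts at 19:18 − 15 min = 19:03.
The interview segment ends at 19:03 − 453 min = 11:30.
From 11:30 to 12:20 is 50 minutes.

50 minutes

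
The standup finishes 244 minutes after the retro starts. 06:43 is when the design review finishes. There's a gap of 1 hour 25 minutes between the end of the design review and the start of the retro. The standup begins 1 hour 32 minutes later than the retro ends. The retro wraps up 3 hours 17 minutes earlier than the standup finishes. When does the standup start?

10:27

The retro starts at 06:43 + 85 min = 08:08.
The standup ends at 08:08 + 244 min = 12:12.
The retro ends at 12:12 − 197 min = 08:55.
The standup starts at 08:55 + 92 min = 10:27.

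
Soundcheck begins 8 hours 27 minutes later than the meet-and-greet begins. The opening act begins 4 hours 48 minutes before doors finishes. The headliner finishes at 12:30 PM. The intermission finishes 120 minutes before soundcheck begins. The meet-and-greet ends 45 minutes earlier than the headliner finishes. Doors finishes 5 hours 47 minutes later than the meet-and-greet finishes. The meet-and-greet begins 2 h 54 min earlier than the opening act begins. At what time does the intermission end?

4:17 PM

The meet-and-greet ends at 12:30 PM − 45 min = 11:45 AM.
Doors ends at 11:45 AM + 347 min = 5:32 PM.
The opening act starts at 5:32 PM − 288 min = 12:44 PM.
The meet-and-greet starts at 12:44 PM − 174 min = 9:50 AM.
Soundcheck starts at 9:50 AM + 507 min = 6:17 PM.
The intermission ends at 6:17 PM − 120 min = 4:17 PM.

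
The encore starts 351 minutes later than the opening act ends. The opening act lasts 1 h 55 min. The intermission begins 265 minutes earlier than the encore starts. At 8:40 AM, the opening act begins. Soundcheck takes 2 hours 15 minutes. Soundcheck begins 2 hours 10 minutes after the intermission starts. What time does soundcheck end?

The opening act ends at 8:40 AM + 115 min = 10:35 AM.
The encore starts at 10:35 AM + 351 min = 4:26 PM.
The intermission starts at 4:26 PM − 265 min = 12:01 PM.
Soundcheck starts at 12:01 PM + 130 min = 2:11 PM.
Soundcheck ends at 2:11 PM + 135 min = 4:26 PM.

4:26 PM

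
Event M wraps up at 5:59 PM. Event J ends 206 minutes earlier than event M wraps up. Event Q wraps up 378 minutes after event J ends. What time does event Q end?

Event J ends at 5:59 PM − 206 min = 2:33 PM.
Event Q ends at 2:33 PM + 378 min = 8:51 PM.

8:51 PM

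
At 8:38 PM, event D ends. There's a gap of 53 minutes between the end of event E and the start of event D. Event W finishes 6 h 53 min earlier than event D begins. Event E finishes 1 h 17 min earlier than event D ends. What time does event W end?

Event E ends at 8:38 PM − 77 min = 7:21 PM.
Event D starts at 7:21 PM + 53 min = 8:14 PM.
Event W ends at 8:14 PM − 413 min = 1:21 PM.

1:21 PM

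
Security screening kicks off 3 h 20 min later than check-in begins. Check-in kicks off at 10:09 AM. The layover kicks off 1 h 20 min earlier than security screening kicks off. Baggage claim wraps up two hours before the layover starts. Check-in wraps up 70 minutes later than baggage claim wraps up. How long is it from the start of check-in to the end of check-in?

Security screening starts at 10:09 AM + 200 min = 1:29 PM.
The layover starts at 1:29 PM − 80 min = 12:09 PM.
Baggage claim ends at 12:09 PM − 120 min = 10:09 AM.
Check-in ends at 10:09 AM + 70 min = 11:19 AM.
From 10:09 AM to 11:19 AM is 1 h 10 min.

1 h 10 min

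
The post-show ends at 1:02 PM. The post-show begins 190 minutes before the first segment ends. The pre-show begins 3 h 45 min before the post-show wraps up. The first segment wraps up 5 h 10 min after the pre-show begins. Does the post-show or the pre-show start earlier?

The pre-show starts at 1:02 PM − 225 min = 9:17 AM.
The first segment ends at 9:17 AM + 310 min = 2:27 PM.
The post-show starts at 2:27 PM − 190 min = 11:17 AM.
The post-show starts at 11:17 AM and the pre-show starts at 9:17 AM, so the pre-show is first.

the pre-show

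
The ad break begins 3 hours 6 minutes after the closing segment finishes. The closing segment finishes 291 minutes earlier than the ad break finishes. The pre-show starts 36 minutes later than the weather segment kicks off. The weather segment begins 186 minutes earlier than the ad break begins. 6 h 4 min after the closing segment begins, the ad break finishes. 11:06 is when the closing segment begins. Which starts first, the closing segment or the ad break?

The ad break ends at 11:06 + 364 min = 17:10.
The closing segment ends at 17:10 − 291 min = 12:19.
The ad break starts at 12:19 + 186 min = 15:25.
The closing segment starts at 11:06 and the ad break starts at 15:25, so the closing segment is first.

the closing segment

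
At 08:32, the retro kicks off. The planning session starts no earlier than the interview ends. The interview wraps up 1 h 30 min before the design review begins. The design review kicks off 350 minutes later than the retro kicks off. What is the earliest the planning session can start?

12:52

The design review starts at 08:32 + 350 min = 14:22.
The interview ends at 14:22 − 90 min = 12:52.
The planning session is bounded by the interview, so the earliest it can start is 12:52.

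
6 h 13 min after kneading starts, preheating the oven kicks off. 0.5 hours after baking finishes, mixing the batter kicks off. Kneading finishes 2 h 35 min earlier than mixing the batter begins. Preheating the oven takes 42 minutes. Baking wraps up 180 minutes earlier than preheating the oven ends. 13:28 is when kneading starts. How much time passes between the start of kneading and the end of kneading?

1 h 50 min

Preheating the oven starts at 13:28 + 373 min = 19:41.
Preheating the oven ends at 19:41 + 42 min = 20:23.
Baking ends at 20:23 − 180 min = 17:23.
Mixing the batter starts at 17:23 + 30 min = 17:53.
Kneading ends at 17:53 − 155 min = 15:18.
From 13:28 to 15:18 is 1 h 50 min.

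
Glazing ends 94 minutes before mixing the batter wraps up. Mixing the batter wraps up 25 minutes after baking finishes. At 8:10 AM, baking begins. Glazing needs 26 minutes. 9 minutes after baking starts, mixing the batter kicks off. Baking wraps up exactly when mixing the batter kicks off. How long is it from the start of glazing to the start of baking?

1 h 26 min

Mixing the batter starts at 8:10 AM + 9 min = 8:19 AM.
So baking ends at 8:19 AM.
Mixing the batter ends at 8:19 AM + 25 min = 8:44 AM.
Glazing ends at 8:44 AM − 94 min = 7:10 AM.
Glazing starts at 7:10 AM − 26 min = 6:44 AM.
From 6:44 AM to 8:10 AM is 1 h 26 min.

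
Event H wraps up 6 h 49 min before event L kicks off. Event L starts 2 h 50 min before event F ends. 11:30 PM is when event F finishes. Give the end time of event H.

1:51 PM

Event L starts at 11:30 PM − 170 min = 8:40 PM.
Event H ends at 8:40 PM − 409 min = 1:51 PM.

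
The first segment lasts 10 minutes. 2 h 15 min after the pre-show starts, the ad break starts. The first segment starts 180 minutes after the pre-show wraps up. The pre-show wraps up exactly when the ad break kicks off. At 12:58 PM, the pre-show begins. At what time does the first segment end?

6:23 PM

The ad break starts at 12:58 PM + 135 min = 3:13 PM.
So the pre-show ends at 3:13 PM.
The first segment starts at 3:13 PM + 180 min = 6:13 PM.
The first segment ends at 6:13 PM + 10 min = 6:23 PM.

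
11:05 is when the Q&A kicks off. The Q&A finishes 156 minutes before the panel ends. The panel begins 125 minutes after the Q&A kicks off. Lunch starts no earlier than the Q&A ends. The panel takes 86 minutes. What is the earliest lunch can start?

12:00

The panel starts at 11:05 + 125 min = 13:10.
The panel ends at 13:10 + 86 min = 14:36.
The Q&A ends at 14:36 − 156 min = 12:00.
Lunch is bounded by the Q&A, so the earliest it can start is 12:00.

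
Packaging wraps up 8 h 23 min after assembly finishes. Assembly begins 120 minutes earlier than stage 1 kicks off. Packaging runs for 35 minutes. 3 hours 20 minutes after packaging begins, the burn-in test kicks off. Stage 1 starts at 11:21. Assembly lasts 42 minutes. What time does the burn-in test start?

21:11

Assembly starts at 11:21 − 120 min = 09:21.
Assembly ends at 09:21 + 42 min = 10:03.
Packaging ends at 10:03 + 503 min = 18:26.
Packaging starts at 18:26 − 35 min = 17:51.
The burn-in test starts at 17:51 + 200 min = 21:11.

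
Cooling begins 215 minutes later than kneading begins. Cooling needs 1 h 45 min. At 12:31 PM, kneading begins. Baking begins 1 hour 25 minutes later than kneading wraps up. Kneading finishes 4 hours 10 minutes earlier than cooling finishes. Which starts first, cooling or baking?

Cooling starts at 12:31 PM + 215 min = 4:06 PM.
Cooling ends at 4:06 PM + 105 min = 5:51 PM.
Kneading ends at 5:51 PM − 250 min = 1:41 PM.
Baking starts at 1:41 PM + 85 min = 3:06 PM.
Cooling starts at 4:06 PM and baking starts at 3:06 PM, so baking is first.

baking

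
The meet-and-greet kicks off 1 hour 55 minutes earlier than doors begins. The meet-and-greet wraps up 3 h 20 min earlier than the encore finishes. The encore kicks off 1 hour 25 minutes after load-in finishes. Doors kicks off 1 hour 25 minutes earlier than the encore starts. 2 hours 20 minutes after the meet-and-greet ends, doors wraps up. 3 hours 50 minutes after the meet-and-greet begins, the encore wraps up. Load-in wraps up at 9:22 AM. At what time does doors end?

10:17 AM

The encore starts at 9:22 AM + 85 min = 10:47 AM.
Doors starts at 10:47 AM − 85 min = 9:22 AM.
The meet-and-greet starts at 9:22 AM − 115 min = 7:27 AM.
The encore ends at 7:27 AM + 230 min = 11:17 AM.
The meet-and-greet ends at 11:17 AM − 200 min = 7:57 AM.
Doors ends at 7:57 AM + 140 min = 10:17 AM.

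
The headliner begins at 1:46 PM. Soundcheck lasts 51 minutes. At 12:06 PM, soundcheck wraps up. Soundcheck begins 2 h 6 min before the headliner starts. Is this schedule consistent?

No

Soundcheck starts at 1:46 PM − 126 min = 11:40 AM.
Soundcheck ends at 11:40 AM + 51 min = 12:31 PM.
But soundcheck is also said to end at 12:06 PM — a 25-minute conflict.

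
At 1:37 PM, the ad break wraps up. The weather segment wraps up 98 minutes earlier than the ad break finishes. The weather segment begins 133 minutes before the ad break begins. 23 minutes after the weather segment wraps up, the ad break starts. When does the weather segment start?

10:09 AM

The weather segment ends at 1:37 PM − 98 min = 11:59 AM.
The ad break starts at 11:59 AM + 23 min = 12:22 PM.
The weather segment starts at 12:22 PM − 133 min = 10:09 AM.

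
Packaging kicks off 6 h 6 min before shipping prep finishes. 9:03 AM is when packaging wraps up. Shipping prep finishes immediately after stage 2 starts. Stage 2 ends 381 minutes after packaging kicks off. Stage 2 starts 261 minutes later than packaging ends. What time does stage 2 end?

Stage 2 starts at 9:03 AM + 261 min = 1:24 PM.
So shipping prep ends at 1:24 PM.
Packaging starts at 1:24 PM − 366 min = 7:18 AM.
Stage 2 ends at 7:18 AM + 381 min = 1:39 PM.

1:39 PM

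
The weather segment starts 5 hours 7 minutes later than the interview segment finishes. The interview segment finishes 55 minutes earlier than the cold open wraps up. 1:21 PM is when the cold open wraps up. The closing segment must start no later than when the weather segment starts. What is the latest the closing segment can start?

5:33 PM

The interview segment ends at 1:21 PM − 55 min = 12:26 PM.
The weather segment starts at 12:26 PM + 307 min = 5:33 PM.
The closing segment is bounded by the weather segment, so the latest it can start is 5:33 PM.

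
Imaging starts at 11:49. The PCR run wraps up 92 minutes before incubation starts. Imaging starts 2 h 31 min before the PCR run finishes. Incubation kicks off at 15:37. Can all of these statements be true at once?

The PCR run ends at 15:37 − 92 min = 14:05.
Imaging starts at 14:05 − 151 min = 11:34.
But imaging is also said to start at 11:49 — a 15-minute conflict.

No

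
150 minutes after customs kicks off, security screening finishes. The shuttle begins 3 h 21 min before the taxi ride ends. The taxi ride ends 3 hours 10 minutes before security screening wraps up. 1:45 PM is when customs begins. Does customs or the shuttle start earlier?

the shuttle

Security screening ends at 1:45 PM + 150 min = 4:15 PM.
The taxi ride ends at 4:15 PM − 190 min = 1:05 PM.
The shuttle starts at 1:05 PM − 201 min = 9:44 AM.
Customs starts at 1:45 PM and the shuttle starts at 9:44 AM, so the shuttle is first.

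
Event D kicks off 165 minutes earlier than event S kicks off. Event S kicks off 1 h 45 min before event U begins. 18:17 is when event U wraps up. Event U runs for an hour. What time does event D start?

12:47

Event U starts at 18:17 − 60 min = 17:17.
Event S starts at 17:17 − 105 min = 15:32.
Event D starts at 15:32 − 165 min = 12:47.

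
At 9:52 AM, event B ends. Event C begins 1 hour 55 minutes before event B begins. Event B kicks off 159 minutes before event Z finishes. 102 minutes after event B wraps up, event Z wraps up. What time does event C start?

7:00 AM

Event Z ends at 9:52 AM + 102 min = 11:34 AM.
Event B starts at 11:34 AM − 159 min = 8:55 AM.
Event C starts at 8:55 AM − 115 min = 7:00 AM.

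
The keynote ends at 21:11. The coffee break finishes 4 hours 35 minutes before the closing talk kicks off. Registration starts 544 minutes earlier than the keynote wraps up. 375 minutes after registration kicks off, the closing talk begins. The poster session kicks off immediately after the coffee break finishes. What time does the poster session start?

13:47

Registration starts at 21:11 − 544 min = 12:07.
The closing talk starts at 12:07 + 375 min = 18:22.
The coffee break ends at 18:22 − 275 min = 13:47.
So the poster session starts at 13:47.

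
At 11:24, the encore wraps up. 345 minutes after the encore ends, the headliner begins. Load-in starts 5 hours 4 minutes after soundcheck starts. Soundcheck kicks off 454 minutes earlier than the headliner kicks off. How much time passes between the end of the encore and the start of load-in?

3 hours 15 minutes

The headliner starts at 11:24 + 345 min = 17:09.
Soundcheck starts at 17:09 − 454 min = 09:35.
Load-in starts at 09:35 + 304 min = 14:39.
From 11:24 to 14:39 is 3 hours 15 minutes.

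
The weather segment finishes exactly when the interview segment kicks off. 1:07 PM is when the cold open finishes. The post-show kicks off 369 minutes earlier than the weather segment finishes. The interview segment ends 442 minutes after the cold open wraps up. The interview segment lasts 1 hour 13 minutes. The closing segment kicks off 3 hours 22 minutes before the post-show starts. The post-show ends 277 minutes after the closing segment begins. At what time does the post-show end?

2:22 PM

The interview segment ends at 1:07 PM + 442 min = 8:29 PM.
The interview segment starts at 8:29 PM − 73 min = 7:16 PM.
So the weather segment ends at 7:16 PM.
The post-show starts at 7:16 PM − 369 min = 1:07 PM.
The closing segment starts at 1:07 PM − 202 min = 9:45 AM.
The post-show ends at 9:45 AM + 277 min = 2:22 PM.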